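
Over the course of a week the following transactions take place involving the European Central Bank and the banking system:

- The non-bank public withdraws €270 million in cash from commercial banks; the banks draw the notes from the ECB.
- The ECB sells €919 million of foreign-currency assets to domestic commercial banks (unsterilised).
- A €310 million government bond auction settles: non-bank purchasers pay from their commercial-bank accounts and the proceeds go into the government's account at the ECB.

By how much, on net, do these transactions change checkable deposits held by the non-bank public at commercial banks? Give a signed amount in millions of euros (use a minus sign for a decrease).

-€580 million

Currency withdrawal €270 million: non-bank counterparties' bank balances fall → −€270M.
FX sale €919 million: the counterparty is a bank, so public deposits are unchanged → 0.
Government account inflow €310 million: non-bank counterparties' bank balances fall → −€310M.
Net: −270 + 0 − 310 = -€580 million.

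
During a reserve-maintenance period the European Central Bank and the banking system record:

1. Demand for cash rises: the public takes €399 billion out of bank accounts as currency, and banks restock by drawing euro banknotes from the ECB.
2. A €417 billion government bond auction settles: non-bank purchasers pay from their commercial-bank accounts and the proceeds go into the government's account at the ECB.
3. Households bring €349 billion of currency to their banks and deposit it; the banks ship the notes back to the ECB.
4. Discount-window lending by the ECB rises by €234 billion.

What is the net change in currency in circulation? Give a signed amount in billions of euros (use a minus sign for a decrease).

+€50 billion

Currency withdrawal €399 billion: notes leave the central bank → +€399B.
Government account inflow €417 billion: no currency enters or leaves circulation → 0.
Currency deposit €349 billion: notes return to the central bank → −€349B.
Discount-window loan €234 billion: no currency enters or leaves circulation → 0.
Net: 399 + 0 − 349 + 0 = +€50 billion.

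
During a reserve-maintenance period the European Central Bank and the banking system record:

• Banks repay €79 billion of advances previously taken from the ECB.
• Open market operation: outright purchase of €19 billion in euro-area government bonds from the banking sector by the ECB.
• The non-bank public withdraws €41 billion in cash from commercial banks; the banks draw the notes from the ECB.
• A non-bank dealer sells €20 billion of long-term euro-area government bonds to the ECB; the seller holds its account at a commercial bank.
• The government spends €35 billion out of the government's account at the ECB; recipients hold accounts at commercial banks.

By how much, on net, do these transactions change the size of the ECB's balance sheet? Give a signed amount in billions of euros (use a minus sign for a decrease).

Discount-window repayment €79 billion: an ECB asset is shed → −€79B.
OMO purchase (from banks) €19 billion: an ECB asset is acquired → +€19B.
Currency withdrawal €41 billion: only the composition of liabilities changes → 0.
Asset purchase (from non-banks) €20 billion: an ECB asset is acquired → +€20B.
Government spending €35 billion: only the composition of liabilities changes → 0.
Net: −79 + 19 + 0 + 20 + 0 = -€40 billion.

-€40 billion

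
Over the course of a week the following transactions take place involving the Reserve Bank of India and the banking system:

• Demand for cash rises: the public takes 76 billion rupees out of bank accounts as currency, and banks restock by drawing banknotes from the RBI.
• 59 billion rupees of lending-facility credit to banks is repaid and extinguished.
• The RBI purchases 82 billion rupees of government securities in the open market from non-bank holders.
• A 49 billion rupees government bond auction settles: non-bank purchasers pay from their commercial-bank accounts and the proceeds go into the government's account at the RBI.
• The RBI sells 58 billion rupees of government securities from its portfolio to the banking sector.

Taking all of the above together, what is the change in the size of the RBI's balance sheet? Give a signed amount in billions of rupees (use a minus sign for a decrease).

-35 billion

Currency withdrawal 76 billion rupees: only the composition of liabilities changes → 0.
Discount-window repayment 59 billion rupees: an RBI asset is shed → −59B.
Asset purchase (from non-banks) 82 billion rupees: an RBI asset is acquired → +82B.
Government account inflow 49 billion rupees: only the composition of liabilities changes → 0.
OMO sale (to banks) 58 billion rupees: an RBI asset is shed → −58B.
Net: 0 − 59 + 82 + 0 − 58 = -35 billion.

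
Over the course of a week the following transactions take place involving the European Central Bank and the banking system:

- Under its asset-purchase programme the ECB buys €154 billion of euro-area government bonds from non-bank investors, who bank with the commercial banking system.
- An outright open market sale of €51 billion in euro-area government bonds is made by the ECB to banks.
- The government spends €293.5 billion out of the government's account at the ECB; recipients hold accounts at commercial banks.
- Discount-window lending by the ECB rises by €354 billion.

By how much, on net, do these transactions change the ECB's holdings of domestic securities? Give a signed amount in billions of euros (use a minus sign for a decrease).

+€103 billion

Asset purchase (from non-banks) €154 billion: securities added to the ECB's portfolio → +€154B.
OMO sale (to banks) €51 billion: securities removed from the ECB's portfolio → −€51B.
Government spending €293.5 billion: the ECB's securities portfolio is untouched → 0.
Discount-window loan €354 billion: the ECB's securities portfolio is untouched → 0.
Net: 154 − 51 + 0 + 0 = +€103 billion.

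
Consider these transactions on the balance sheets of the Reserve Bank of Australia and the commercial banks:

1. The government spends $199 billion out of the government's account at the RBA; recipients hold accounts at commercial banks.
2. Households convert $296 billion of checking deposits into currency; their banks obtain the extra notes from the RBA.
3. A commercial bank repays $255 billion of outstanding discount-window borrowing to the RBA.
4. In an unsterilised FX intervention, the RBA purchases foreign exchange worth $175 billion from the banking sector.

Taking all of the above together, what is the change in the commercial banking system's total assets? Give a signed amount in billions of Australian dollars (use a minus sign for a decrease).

Government spending $199 billion: bank balance sheets expand → +$199B.
Currency withdrawal $296 billion: bank balance sheets shrink → −$296B.
Discount-window repayment $255 billion: bank balance sheets shrink → −$255B.
FX purchase $175 billion: just an asset swap on bank balance sheets → 0.
Net: 199 − 296 − 255 + 0 = -$352 billion.

-$352 billion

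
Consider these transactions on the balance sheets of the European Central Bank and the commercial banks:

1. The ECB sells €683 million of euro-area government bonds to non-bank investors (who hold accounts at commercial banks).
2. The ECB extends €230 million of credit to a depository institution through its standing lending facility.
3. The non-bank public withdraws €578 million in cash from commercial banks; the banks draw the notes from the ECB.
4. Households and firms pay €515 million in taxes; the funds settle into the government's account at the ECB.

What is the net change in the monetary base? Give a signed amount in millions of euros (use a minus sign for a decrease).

-€968 million

ECB balance sheet:
  Assets:      Securities −€683M, Loans to banks +€230M
  Liabilities: Bank reserves −€1546M, Currency in circulation +€578M, Government deposits +€515M
Commercial banking system:
  Assets:      Reserves at CB −€1546M
  Liabilities: Checkable deposits −€1776M, Borrowings from CB +€230M
Monetary base = currency + reserves: +€578M + (−€1546M) = -€968 million.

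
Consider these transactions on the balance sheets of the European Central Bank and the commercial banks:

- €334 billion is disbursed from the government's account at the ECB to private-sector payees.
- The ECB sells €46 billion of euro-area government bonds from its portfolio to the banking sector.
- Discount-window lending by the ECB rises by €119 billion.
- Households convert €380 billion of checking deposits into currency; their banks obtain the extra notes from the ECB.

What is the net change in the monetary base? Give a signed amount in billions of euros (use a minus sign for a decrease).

+€407 billion

Government spending €334 billion: a non-base liability converts back to reserves → +€334B.
OMO sale (to banks) €46 billion: ECB balance sheet contracts → −€46B.
Discount-window loan €119 billion: ECB balance sheet expands → +€119B.
Currency withdrawal €380 billion: just a shift between currency and reserves — both are base money → 0.
Net: 334 − 46 + 119 + 0 = +€407 billion.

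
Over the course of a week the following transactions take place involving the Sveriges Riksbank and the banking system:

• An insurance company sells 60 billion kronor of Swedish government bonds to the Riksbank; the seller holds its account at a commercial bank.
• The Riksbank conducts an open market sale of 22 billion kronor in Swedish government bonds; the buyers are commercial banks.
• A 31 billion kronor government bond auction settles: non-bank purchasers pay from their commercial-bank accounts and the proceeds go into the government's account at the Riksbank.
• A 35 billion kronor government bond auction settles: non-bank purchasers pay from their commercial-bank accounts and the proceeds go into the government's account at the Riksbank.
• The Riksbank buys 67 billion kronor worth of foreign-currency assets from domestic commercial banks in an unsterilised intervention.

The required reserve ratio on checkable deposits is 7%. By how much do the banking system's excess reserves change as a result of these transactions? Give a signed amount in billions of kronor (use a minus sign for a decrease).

Asset purchase (from non-banks) 60 billion kronor: reserves +60B, deposits +60B.
OMO sale (to banks) 22 billion kronor: reserves −22B, deposits 0.
Government account inflow 31 billion kronor: reserves −31B, deposits −31B.
Government account inflow 35 billion kronor: reserves −35B, deposits −35B.
FX purchase 67 billion kronor: reserves +67B, deposits 0.
Totals: Δreserves = +39B, Δdeposits = −6B.
Δrequired reserves = 7% × −6B = −0.42B.
Δexcess reserves = Δreserves − Δrequired = +39B − (−0.42B) = +39.42 billion.

+39.42 billion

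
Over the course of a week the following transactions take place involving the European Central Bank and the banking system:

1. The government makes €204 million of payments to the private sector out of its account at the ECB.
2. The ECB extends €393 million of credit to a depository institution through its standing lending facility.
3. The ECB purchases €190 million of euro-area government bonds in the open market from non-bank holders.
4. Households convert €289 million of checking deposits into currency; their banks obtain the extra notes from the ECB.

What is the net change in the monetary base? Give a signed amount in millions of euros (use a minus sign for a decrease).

+€787 million

ECB balance sheet:
  Assets:      Securities +€190M, Loans to banks +€393M
  Liabilities: Bank reserves +€498M, Currency in circulation +€289M, Government deposits −€204M
Commercial banking system:
  Assets:      Reserves at CB +€498M
  Liabilities: Checkable deposits +€105M, Borrowings from CB +€393M
Monetary base = currency + reserves: +€289M + (+€498M) = +€787 million.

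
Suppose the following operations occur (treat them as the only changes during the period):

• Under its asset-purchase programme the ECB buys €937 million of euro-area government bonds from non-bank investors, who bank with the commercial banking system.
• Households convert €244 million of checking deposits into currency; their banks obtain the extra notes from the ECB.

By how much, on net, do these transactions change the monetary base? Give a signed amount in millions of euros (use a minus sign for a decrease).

ECB balance sheet:
  Assets:      Securities +€937M
  Liabilities: Bank reserves +€693M, Currency in circulation +€244M
Monetary base = currency + reserves: +€244M + (+€693M) = +€937 million.

+€937 million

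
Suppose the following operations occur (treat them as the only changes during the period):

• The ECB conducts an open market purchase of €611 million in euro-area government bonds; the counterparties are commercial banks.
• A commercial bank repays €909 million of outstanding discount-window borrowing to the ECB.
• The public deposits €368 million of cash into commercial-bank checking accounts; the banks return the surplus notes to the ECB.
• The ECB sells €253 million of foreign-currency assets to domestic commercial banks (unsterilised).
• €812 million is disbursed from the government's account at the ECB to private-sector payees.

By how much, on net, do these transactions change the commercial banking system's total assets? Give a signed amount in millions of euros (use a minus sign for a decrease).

+€271 million

OMO purchase (from banks) €611 million: just an asset swap on bank balance sheets → 0.
Discount-window repayment €909 million: bank balance sheets shrink → −€909M.
Currency deposit €368 million: bank balance sheets expand → +€368M.
FX sale €253 million: just an asset swap on bank balance sheets → 0.
Government spending €812 million: bank balance sheets expand → +€812M.
Net: 0 − 909 + 368 + 0 + 812 = +€271 million.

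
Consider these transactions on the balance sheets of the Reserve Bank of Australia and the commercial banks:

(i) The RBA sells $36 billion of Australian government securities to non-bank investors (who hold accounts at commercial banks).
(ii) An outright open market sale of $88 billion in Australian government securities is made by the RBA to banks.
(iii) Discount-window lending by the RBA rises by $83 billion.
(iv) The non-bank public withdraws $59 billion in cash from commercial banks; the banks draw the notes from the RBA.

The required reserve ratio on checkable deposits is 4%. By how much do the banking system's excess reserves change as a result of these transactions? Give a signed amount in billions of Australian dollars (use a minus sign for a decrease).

-$96.2 billion

Asset sale (to non-banks) $36 billion: reserves −$36B, deposits −$36B.
OMO sale (to banks) $88 billion: reserves −$88B, deposits 0.
Discount-window loan $83 billion: reserves +$83B, deposits 0.
Currency withdrawal $59 billion: reserves −$59B, deposits −$59B.
Totals: Δreserves = −$100B, Δdeposits = −$95B.
Δrequired reserves = 4% × −$95B = −$3.8B.
Δexcess reserves = Δreserves − Δrequired = −$100B − (−$3.8B) = -$96.2 billion.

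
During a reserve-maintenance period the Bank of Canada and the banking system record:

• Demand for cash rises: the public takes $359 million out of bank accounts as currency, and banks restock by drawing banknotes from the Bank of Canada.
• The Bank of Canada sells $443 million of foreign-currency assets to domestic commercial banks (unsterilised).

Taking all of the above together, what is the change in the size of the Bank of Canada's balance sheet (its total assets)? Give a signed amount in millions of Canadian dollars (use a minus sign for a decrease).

-$443 million

Bank of Canada balance sheet:
  Assets:      Foreign assets −$443M
  Liabilities: Bank reserves −$802M, Currency in circulation +$359M
Change in total Bank of Canada assets = -$443 million.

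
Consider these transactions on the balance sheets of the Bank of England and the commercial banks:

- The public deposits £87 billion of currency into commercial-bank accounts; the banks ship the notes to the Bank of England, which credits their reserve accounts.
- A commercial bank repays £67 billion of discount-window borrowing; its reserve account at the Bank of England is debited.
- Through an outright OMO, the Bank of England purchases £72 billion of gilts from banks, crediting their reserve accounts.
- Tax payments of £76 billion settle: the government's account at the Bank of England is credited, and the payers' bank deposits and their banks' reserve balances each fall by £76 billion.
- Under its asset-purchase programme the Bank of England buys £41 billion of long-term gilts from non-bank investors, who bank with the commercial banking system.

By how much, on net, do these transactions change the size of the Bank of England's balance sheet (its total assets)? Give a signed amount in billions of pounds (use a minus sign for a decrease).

Bank of England balance sheet:
  Assets:      Securities +£113B, Loans to banks −£67B
  Liabilities: Bank reserves +£57B, Currency in circulation −£87B, Government deposits +£76B
Commercial banking system:
  Assets:      Reserves at CB +£57B, Securities −£72B
  Liabilities: Checkable deposits +£52B, Borrowings from CB −£67B
Change in total Bank of England assets = +£46 billion.

+£46 billion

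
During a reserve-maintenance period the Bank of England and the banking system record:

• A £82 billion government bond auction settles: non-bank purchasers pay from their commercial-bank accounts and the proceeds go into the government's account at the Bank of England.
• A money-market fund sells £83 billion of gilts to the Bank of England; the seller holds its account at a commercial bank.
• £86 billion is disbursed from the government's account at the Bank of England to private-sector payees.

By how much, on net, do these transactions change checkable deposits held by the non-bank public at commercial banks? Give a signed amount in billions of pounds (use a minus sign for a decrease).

+£87 billion

Government account inflow £82 billion: non-bank counterparties' bank balances fall → −£82B.
Asset purchase (from non-banks) £83 billion: non-bank counterparties' bank balances rise → +£83B.
Government spending £86 billion: non-bank counterparties' bank balances rise → +£86B.
Net: −82 + 83 + 86 = +£87 billion.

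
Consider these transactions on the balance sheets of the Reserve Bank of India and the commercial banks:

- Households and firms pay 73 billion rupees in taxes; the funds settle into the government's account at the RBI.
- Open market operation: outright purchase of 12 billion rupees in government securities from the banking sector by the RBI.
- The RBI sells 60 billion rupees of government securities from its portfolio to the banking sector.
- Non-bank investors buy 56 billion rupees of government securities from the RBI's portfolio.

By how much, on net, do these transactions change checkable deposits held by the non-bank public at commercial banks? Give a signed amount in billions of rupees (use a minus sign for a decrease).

RBI balance sheet:
  Assets:      Securities −104B
  Liabilities: Bank reserves −177B, Government deposits +73B
Commercial banking system:
  Assets:      Reserves at CB −177B, Securities +48B
  Liabilities: Checkable deposits −129B
So the change in checkable deposits held by the non-bank public at commercial banks is -129 billion.

-129 billion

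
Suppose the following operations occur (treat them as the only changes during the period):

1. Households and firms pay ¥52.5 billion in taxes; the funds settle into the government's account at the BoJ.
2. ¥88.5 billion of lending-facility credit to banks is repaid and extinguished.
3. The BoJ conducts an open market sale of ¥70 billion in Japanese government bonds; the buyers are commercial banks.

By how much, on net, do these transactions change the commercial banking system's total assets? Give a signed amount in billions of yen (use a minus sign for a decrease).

-¥141 billion

BoJ balance sheet:
  Assets:      Securities −¥70B, Loans to banks −¥88.5B
  Liabilities: Bank reserves −¥211B, Government deposits +¥52.5B
Commercial banking system:
  Assets:      Reserves at CB −¥211B, Securities +¥70B
  Liabilities: Checkable deposits −¥52.5B, Borrowings from CB −¥88.5B
Change in total bank assets = -¥141 billion.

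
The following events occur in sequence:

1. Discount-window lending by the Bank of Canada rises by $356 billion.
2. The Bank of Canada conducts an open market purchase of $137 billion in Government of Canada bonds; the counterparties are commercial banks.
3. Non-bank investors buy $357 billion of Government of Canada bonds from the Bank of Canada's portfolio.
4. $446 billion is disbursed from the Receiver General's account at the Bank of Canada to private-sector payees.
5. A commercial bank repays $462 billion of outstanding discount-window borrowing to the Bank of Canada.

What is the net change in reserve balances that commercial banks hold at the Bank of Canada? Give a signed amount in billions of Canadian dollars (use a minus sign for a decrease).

Bank of Canada balance sheet:
  Assets:      Securities −$220B, Loans to banks −$106B
  Liabilities: Bank reserves +$120B, Government deposits −$446B
Commercial banking system:
  Assets:      Reserves at CB +$120B, Securities −$137B
  Liabilities: Checkable deposits +$89B, Borrowings from CB −$106B
So the change in reserve balances that commercial banks hold at the Bank of Canada is +$120 billion.

+$120 billion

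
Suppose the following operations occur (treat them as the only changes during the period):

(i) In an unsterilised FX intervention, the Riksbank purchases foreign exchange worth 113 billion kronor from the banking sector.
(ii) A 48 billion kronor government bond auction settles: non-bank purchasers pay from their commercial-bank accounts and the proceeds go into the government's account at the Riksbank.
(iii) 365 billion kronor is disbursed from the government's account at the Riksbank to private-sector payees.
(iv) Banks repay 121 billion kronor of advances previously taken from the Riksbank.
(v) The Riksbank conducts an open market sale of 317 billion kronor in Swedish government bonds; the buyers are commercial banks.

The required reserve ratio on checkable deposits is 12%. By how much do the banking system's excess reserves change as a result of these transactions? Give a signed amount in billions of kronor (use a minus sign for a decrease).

FX purchase 113 billion kronor: reserves +113B, deposits 0.
Government account inflow 48 billion kronor: reserves −48B, deposits −48B.
Government spending 365 billion kronor: reserves +365B, deposits +365B.
Discount-window repayment 121 billion kronor: reserves −121B, deposits 0.
OMO sale (to banks) 317 billion kronor: reserves −317B, deposits 0.
Totals: Δreserves = −8B, Δdeposits = +317B.
Δrequired reserves = 12% × +317B = +38.04B.
Δexcess reserves = Δreserves − Δrequired = −8B − (+38.04B) = -46.04 billion.

-46.04 billion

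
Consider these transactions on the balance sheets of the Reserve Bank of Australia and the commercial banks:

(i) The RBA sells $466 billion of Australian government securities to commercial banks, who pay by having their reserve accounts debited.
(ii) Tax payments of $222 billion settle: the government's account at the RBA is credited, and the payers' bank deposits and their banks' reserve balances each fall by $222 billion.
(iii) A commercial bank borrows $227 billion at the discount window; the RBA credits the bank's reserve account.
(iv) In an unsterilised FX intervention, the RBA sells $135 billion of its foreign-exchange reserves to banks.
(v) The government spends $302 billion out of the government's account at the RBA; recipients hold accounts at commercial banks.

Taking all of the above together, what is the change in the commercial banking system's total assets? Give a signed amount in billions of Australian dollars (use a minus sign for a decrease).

+$307 billion

OMO sale (to banks) $466 billion: just an asset swap on bank balance sheets → 0.
Government account inflow $222 billion: bank balance sheets shrink → −$222B.
Discount-window loan $227 billion: bank balance sheets expand → +$227B.
FX sale $135 billion: just an asset swap on bank balance sheets → 0.
Government spending $302 billion: bank balance sheets expand → +$302B.
Net: 0 − 222 + 227 + 0 + 302 = +$307 billion.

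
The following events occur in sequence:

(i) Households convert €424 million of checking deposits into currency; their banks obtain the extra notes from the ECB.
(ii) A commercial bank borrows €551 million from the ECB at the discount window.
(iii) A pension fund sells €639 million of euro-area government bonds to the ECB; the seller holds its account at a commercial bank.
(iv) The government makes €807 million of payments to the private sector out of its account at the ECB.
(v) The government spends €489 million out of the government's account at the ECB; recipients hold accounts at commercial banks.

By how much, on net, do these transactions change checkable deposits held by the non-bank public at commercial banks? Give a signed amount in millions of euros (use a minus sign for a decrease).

+€1511 million

Currency withdrawal €424 million: non-bank counterparties' bank balances fall → −€424M.
Discount-window loan €551 million: the counterparty is a bank, so public deposits are unchanged → 0.
Asset purchase (from non-banks) €639 million: non-bank counterparties' bank balances rise → +€639M.
Government spending €807 million: non-bank counterparties' bank balances rise → +€807M.
Government spending €489 million: non-bank counterparties' bank balances rise → +€489M.
Net: −424 + 0 + 639 + 807 + 489 = +€1511 million.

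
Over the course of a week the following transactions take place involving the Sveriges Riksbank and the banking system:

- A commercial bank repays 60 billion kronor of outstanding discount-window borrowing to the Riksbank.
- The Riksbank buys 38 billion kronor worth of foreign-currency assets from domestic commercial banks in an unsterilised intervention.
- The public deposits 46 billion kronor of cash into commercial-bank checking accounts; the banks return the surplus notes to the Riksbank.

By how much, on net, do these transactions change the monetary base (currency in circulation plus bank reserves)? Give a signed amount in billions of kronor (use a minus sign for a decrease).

Riksbank balance sheet:
  Assets:      Loans to banks −60B, Foreign assets +38B
  Liabilities: Bank reserves +24B, Currency in circulation −46B
Commercial banking system:
  Assets:      Reserves at CB +24B, Foreign assets −38B
  Liabilities: Checkable deposits +46B, Borrowings from CB −60B
Monetary base = currency + reserves: −46B + (+24B) = -22 billion.

-22 billion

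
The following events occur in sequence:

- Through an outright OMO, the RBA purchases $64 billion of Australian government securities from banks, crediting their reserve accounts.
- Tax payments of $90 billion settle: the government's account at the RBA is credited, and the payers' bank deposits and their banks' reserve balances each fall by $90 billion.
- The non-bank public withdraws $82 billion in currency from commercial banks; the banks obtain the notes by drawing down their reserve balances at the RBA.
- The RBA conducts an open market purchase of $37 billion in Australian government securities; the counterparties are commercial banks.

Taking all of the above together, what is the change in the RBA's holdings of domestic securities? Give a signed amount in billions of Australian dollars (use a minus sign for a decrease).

RBA balance sheet:
  Assets:      Securities +$101B
  Liabilities: Bank reserves −$71B, Currency in circulation +$82B, Government deposits +$90B
So the change in the RBA's holdings of domestic securities is +$101 billion.

+$101 billion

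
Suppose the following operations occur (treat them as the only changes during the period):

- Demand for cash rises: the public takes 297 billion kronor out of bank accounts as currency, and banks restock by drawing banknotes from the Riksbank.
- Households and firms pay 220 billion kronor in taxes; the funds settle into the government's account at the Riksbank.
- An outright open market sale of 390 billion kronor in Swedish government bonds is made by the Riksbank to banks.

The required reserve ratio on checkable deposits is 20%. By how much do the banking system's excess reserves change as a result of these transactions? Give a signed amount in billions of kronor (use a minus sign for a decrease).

-803.6 billion

Currency withdrawal 297 billion kronor: reserves −297B, deposits −297B.
Government account inflow 220 billion kronor: reserves −220B, deposits −220B.
OMO sale (to banks) 390 billion kronor: reserves −390B, deposits 0.
Totals: Δreserves = −907B, Δdeposits = −517B.
Δrequired reserves = 20% × −517B = −103.4B.
Δexcess reserves = Δreserves − Δrequired = −907B − (−103.4B) = -803.6 billion.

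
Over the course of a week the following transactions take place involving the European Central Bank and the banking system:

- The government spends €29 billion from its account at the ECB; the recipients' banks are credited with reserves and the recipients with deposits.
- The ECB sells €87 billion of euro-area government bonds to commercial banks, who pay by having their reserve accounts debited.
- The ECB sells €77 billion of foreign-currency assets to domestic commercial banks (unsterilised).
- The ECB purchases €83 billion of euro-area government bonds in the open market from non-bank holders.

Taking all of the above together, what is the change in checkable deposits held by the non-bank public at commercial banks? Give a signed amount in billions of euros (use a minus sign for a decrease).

+€112 billion

Government spending €29 billion: non-bank counterparties' bank balances rise → +€29B.
OMO sale (to banks) €87 billion: the counterparty is a bank, so public deposits are unchanged → 0.
FX sale €77 billion: the counterparty is a bank, so public deposits are unchanged → 0.
Asset purchase (from non-banks) €83 billion: non-bank counterparties' bank balances rise → +€83B.
Net: 29 + 0 + 0 + 83 = +€112 billion.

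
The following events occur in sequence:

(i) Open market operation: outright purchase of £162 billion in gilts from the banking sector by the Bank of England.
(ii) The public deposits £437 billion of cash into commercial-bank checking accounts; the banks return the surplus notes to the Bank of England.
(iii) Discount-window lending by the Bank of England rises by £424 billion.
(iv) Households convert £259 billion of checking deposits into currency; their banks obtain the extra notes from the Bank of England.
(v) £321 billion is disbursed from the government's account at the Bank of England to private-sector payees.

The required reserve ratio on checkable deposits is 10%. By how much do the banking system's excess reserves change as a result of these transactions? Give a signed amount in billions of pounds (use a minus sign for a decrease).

+£1035.1 billion

OMO purchase (from banks) £162 billion: reserves +£162B, deposits 0.
Currency deposit £437 billion: reserves +£437B, deposits +£437B.
Discount-window loan £424 billion: reserves +£424B, deposits 0.
Currency withdrawal £259 billion: reserves −£259B, deposits −£259B.
Government spending £321 billion: reserves +£321B, deposits +£321B.
Totals: Δreserves = +£1085B, Δdeposits = +£499B.
Δrequired reserves = 10% × +£499B = +£49.9B.
Δexcess reserves = Δreserves − Δrequired = +£1085B − (+£49.9B) = +£1035.1 billion.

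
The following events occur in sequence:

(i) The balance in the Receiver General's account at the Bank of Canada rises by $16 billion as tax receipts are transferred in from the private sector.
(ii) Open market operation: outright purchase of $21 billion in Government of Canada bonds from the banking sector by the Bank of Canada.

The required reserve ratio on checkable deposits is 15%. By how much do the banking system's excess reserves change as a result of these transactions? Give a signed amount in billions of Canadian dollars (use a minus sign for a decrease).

Government account inflow $16 billion: reserves −$16B, deposits −$16B.
OMO purchase (from banks) $21 billion: reserves +$21B, deposits 0.
Totals: Δreserves = +$5B, Δdeposits = −$16B.
Δrequired reserves = 15% × −$16B = −$2.4B.
Δexcess reserves = Δreserves − Δrequired = +$5B − (−$2.4B) = +$7.4 billion.

+$7.4 billion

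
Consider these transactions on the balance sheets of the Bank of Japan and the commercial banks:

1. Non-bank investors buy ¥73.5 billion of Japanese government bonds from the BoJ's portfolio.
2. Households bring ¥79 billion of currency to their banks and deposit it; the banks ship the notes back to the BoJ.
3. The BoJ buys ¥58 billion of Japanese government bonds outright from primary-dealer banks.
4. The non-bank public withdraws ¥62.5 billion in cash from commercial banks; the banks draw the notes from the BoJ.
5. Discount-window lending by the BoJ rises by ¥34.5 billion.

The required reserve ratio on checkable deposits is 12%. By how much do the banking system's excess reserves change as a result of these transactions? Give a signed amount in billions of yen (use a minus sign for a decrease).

Asset sale (to non-banks) ¥73.5 billion: reserves −¥73.5B, deposits −¥73.5B.
Currency deposit ¥79 billion: reserves +¥79B, deposits +¥79B.
OMO purchase (from banks) ¥58 billion: reserves +¥58B, deposits 0.
Currency withdrawal ¥62.5 billion: reserves −¥62.5B, deposits −¥62.5B.
Discount-window loan ¥34.5 billion: reserves +¥34.5B, deposits 0.
Totals: Δreserves = +¥35.5B, Δdeposits = −¥57B.
Δrequired reserves = 12% × −¥57B = −¥6.84B.
Δexcess reserves = Δreserves − Δrequired = +¥35.5B − (−¥6.84B) = +¥42.34 billion.

+¥42.34 billion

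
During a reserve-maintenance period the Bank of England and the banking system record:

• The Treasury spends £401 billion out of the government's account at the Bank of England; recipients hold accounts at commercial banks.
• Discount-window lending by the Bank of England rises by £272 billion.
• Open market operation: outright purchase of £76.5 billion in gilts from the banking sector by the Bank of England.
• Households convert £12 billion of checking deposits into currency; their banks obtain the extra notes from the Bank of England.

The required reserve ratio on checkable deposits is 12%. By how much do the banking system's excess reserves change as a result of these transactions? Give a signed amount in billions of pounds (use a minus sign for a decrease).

+£690.82 billion

Government spending £401 billion: reserves +£401B, deposits +£401B.
Discount-window loan £272 billion: reserves +£272B, deposits 0.
OMO purchase (from banks) £76.5 billion: reserves +£76.5B, deposits 0.
Currency withdrawal £12 billion: reserves −£12B, deposits −£12B.
Totals: Δreserves = +£737.5B, Δdeposits = +£389B.
Δrequired reserves = 12% × +£389B = +£46.68B.
Δexcess reserves = Δreserves − Δrequired = +£737.5B − (+£46.68B) = +£690.82 billion.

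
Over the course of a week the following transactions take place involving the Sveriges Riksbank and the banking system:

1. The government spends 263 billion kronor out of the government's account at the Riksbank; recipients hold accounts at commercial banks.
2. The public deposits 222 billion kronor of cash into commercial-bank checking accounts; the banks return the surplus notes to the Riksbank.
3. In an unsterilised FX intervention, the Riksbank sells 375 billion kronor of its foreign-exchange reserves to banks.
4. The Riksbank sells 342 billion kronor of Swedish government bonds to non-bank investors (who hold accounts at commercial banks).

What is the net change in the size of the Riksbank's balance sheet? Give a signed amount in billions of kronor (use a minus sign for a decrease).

-717 billion

Government spending 263 billion kronor: only the composition of liabilities changes → 0.
Currency deposit 222 billion kronor: only the composition of liabilities changes → 0.
FX sale 375 billion kronor: a Riksbank asset is shed → −375B.
Asset sale (to non-banks) 342 billion kronor: a Riksbank asset is shed → −342B.
Net: 0 + 0 − 375 − 342 = -717 billion.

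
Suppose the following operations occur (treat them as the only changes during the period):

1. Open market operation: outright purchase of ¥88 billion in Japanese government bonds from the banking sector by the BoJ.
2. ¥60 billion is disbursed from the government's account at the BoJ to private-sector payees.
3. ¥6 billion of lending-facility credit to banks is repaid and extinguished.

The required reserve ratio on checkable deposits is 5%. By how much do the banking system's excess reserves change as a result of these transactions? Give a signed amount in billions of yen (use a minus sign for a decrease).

OMO purchase (from banks) ¥88 billion: reserves +¥88B, deposits 0.
Government spending ¥60 billion: reserves +¥60B, deposits +¥60B.
Discount-window repayment ¥6 billion: reserves −¥6B, deposits 0.
Totals: Δreserves = +¥142B, Δdeposits = +¥60B.
Δrequired reserves = 5% × +¥60B = +¥3B.
Δexcess reserves = Δreserves − Δrequired = +¥142B − (+¥3B) = +¥139 billion.

+¥139 billion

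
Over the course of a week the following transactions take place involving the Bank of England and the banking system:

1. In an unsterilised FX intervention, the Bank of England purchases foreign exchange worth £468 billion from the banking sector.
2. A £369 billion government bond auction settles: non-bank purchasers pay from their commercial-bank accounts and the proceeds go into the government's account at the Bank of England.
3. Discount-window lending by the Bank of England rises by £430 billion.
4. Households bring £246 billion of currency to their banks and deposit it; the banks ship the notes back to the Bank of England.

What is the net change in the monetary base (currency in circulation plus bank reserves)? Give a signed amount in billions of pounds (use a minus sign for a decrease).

+£529 billion

FX purchase £468 billion: Bank of England balance sheet expands → +£468B.
Government account inflow £369 billion: reserves shift to a non-base liability → −£369B.
Discount-window loan £430 billion: Bank of England balance sheet expands → +£430B.
Currency deposit £246 billion: just a shift between currency and reserves — both are base money → 0.
Net: 468 − 369 + 430 + 0 = +£529 billion.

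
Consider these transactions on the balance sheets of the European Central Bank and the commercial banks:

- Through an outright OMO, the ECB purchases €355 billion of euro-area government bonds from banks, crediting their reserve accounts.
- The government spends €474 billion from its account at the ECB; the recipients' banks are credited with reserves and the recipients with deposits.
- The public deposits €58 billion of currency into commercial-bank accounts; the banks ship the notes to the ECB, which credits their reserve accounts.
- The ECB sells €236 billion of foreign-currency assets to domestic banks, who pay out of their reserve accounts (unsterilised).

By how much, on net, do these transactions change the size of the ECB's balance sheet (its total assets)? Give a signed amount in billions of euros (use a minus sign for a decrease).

+€119 billion

ECB balance sheet:
  Assets:      Securities +€355B, Foreign assets −€236B
  Liabilities: Bank reserves +€651B, Currency in circulation −€58B, Government deposits −€474B
Commercial banking system:
  Assets:      Reserves at CB +€651B, Securities −€355B, Foreign assets +€236B
  Liabilities: Checkable deposits +€532B
Change in total ECB assets = +€119 billion.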